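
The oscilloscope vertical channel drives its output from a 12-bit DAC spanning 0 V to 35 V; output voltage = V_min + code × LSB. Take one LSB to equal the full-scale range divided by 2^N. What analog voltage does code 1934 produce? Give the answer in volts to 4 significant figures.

V_FS = 35 V. LSB = 35 V / 2^12.
V_out = 0 + 1934 × (35/4096) V
      = 0 + 16.5259 = 16.5259 V.

16.53 V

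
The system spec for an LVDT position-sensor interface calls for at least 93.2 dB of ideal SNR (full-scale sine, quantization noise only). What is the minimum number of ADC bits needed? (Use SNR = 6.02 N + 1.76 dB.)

16 bits

Solving 6.02 N ≥ 93.2 − 1.76: N ≥ 15.189. Round up → N = 16.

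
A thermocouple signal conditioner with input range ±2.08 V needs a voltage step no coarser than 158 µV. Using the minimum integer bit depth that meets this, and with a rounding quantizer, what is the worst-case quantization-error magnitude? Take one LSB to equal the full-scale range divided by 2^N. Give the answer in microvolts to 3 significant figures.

63.5 µV

Span: 2.08 V − (-2.08 V) = 4.16 V.
4.16 V / 158 µV = 26330. Since 2^14 = 16384 and 2^15 = 32768, N = 15.
Step size = 4.16/32768 V = 126.95 µV.
|e|_max = LSB/2 = 63.5 µV.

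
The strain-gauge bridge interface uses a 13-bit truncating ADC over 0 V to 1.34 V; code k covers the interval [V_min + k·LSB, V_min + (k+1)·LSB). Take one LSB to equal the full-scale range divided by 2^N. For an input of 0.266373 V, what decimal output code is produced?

V_FS = 1.34 V. LSB = 1.34 V / 2^13 ≈ 163.6 µV.
V_in − V_min = 0.266373 − (0) = 0.266373 V.
Divide by LSB: 0.266373 × 8192/1.34 = 1628.4534.
Truncating gives code 1628.

1628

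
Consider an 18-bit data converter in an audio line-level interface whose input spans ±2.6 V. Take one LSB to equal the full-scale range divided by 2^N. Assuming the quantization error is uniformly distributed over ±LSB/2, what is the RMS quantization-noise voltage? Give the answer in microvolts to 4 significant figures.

5.726 µV

Range = 2.6 − (-2.6) = 5.2 V.
LSB = 5.2 V ÷ 2^18 = 5.2/262144 V = 19.8364 µV.
For a uniform distribution on [−LSB/2, +LSB/2], V_rms = LSB/√12 = 19.8364 µV/3.4641 = 5.726 µV.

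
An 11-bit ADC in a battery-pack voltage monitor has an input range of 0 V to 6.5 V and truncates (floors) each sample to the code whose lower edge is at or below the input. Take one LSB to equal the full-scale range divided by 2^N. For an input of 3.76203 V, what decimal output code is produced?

V_FS = 6.5 V. LSB = 6.5 V / 2^11 ≈ 3.174 mV.
(V_in − V_min) × 2^11/range = (3.76203 − (0)) × 2048/6.5 = 1185.329.
Floor → code = 1185.

1185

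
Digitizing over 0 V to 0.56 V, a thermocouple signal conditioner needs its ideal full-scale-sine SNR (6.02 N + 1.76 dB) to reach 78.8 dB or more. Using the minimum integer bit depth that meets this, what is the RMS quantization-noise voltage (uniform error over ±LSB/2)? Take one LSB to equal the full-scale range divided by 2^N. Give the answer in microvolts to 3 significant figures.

Range is 0.56 V.
Solving 6.02 N ≥ 78.8 − 1.76: N ≥ 12.797. Round up → N = 13.
LSB = 0.56 V ÷ 2^13 = 0.56/8192 V = 68.359 µV.
σ_q = LSB/√12 = 68.359 µV/3.4641 = 19.7 µV.

19.7 µV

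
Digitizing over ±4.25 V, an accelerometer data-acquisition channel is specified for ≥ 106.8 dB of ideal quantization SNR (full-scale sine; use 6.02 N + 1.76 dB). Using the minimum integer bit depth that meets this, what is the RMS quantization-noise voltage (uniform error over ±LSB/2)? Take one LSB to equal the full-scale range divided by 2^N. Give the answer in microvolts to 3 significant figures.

9.36 µV

Range = 4.25 − (-4.25) = 8.5 V.
Required N = ⌈(106.8 − 1.76)/6.02⌉ = ⌈17.449⌉ = 18.
LSB = 8.5 V / 2^18 = 32.425 µV.
RMS noise = LSB/√12 = 9.36 µV.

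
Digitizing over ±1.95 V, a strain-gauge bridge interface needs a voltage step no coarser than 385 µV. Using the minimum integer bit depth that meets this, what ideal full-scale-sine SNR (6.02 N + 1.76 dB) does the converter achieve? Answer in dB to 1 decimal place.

86.0 dB

Span: 1.95 V − (-1.95 V) = 3.9 V.
Required number of levels: 3.9/385 µV = 10130; smallest N with 2^N ≥ that is 14.
Ideal SNR at N = 14: 6.02·14 + 1.76 = 86.0 dB.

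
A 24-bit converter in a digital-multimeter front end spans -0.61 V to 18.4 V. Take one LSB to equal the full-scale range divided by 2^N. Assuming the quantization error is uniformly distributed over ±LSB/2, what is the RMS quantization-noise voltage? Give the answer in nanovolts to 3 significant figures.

327 nV

Span: 18.4 V − (-0.61 V) = 19.01 V.
Step size = 19.01/16777216 V = 1.1331 µV.
V_rms = LSB/√12 = 1.1331 µV / √12 = 327 nV.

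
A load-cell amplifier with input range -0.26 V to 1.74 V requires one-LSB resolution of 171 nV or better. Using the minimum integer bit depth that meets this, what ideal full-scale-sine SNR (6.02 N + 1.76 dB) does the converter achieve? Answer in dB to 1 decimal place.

146.2 dB

Range = 1.74 − (-0.26) = 2 V.
Need 2^N ≥ 2 V / 171 nV = 1.170e7 → N_min = 24.
Ideal SNR at N = 24: 6.02·24 + 1.76 = 146.2 dB.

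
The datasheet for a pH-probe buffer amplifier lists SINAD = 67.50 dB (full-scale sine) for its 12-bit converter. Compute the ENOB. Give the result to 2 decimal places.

ENOB = (67.50 − 1.76)/6.02 = 10.9203 bits.

10.92 bits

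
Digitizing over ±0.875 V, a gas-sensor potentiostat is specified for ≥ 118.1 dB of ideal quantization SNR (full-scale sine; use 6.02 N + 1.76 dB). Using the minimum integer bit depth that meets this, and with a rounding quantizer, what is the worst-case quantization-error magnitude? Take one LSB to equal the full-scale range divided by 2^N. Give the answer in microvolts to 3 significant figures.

0.834 µV

The full-scale span is 0.875 − (-0.875) = 1.75 V.
N ≥ (118.1 − 1.76)/6.02 = 19.326 → N_min = 20.
LSB = 1.75 V / 2^20 = 1.6689 µV.
Half an LSB is 0.834 µV.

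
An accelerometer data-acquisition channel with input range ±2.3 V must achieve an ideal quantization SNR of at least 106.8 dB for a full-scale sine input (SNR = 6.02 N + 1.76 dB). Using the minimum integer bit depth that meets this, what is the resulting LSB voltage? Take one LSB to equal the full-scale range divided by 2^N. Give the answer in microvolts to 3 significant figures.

Span: 2.3 V − (-2.3 V) = 4.6 V.
Required N = ⌈(106.8 − 1.76)/6.02⌉ = ⌈17.449⌉ = 18.
One LSB is 4.6 V / 262144 = 17.5 µV.

17.5 µV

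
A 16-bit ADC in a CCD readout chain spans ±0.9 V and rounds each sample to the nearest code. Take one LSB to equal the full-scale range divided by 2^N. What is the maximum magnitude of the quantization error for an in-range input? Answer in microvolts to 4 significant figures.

13.73 µV

Full-scale range = 0.9 V − (-0.9 V) = 1.8 V.
Step size = 1.8/65536 V = 27.4658 µV.
Worst-case error for round-to-nearest is half an LSB: 13.73 µV.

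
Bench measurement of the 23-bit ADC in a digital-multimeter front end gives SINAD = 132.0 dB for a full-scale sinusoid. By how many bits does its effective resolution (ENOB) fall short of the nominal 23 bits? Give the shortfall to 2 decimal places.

Effective bits = (132.0 − 1.76)/6.02 = 21.6346.
23 − 21.6346 = 1.37 bits below nominal.

1.37 bits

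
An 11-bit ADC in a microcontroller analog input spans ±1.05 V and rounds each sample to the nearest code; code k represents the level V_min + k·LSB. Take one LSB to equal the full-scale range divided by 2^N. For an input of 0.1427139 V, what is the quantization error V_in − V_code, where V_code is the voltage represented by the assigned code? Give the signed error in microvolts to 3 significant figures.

The full-scale span is 1.05 − (-1.05) = 2.1 V. LSB = 2.1 V / 2^11 ≈ 1.025 mV.
(0.1427139 − (-1.05)) / LSB = 1.1927139 × 2048/2.1 = 1163.1800. Nearest integer: k = 1163.
Reconstructed level: -1.05 + 1163 × 2.1/2048 V = 0.1425292969 V.
Error = V_in − V_code = 0.1427139 − (0.1425292969) = +185 µV.

+185 µV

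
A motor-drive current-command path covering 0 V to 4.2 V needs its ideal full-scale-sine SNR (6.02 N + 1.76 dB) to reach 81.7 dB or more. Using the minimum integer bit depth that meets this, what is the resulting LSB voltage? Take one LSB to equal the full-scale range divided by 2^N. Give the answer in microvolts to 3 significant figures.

Range is 4.2 V.
Required N = ⌈(81.7 − 1.76)/6.02⌉ = ⌈13.279⌉ = 14.
LSB = 4.2 V ÷ 2^14 = 4.2/16384 V = 256 µV.

256 µV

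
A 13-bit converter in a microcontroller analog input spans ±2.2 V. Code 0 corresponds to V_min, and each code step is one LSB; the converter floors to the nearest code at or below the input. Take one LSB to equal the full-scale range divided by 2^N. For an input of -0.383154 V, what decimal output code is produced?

3382

The full-scale span is 2.2 − (-2.2) = 4.4 V. LSB = 4.4 V / 2^13 ≈ 0.5371 mV.
V_in − V_min = -0.383154 − (-2.2) = 1.816846 V.
Divide by LSB: 1.816846 × 8192/4.4 = 3382.6369.
Truncating gives code 3382.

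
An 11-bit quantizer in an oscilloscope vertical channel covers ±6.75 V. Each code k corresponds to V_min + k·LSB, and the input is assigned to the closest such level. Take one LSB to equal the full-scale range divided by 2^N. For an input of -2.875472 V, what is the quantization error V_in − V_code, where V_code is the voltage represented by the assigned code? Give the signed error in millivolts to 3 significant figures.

Span: 6.75 V − (-6.75 V) = 13.5 V. LSB = 13.5 V / 2^11 ≈ 6.592 mV.
(-2.875472 − (-6.75)) / LSB = 3.874528 × 2048/13.5 = 587.7802. Nearest integer: k = 588.
Reconstructed level: -6.75 + 588 × 13.5/2048 V = -2.874023438 V.
e = -2.875472 − (-2.874023438) = −1.45 mV.

−1.45 mV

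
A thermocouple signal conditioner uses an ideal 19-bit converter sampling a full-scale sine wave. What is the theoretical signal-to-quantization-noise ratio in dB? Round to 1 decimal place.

116.1 dB

6.02(19) + 1.76 = 114.38 + 1.76 = 116.14 dB.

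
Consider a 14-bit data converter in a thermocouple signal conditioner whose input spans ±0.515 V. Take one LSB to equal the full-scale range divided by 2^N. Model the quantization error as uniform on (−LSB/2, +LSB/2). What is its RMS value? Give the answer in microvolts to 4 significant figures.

18.15 µV

Range = 0.515 − (-0.515) = 1.03 V.
One LSB is 1.03 V / 16384 = 62.8662 µV.
For a uniform distribution on [−LSB/2, +LSB/2], V_rms = LSB/√12 = 62.8662 µV/3.4641 = 18.15 µV.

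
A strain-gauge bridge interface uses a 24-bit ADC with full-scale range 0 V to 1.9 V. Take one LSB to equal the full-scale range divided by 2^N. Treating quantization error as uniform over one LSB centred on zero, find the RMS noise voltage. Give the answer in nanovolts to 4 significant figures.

32.69 nV

Span = 1.9 V.
LSB = 1.9 V / 2^24 = 113.249 nV.
For a uniform distribution on [−LSB/2, +LSB/2], V_rms = LSB/√12 = 113.249 nV/3.4641 = 32.69 nV.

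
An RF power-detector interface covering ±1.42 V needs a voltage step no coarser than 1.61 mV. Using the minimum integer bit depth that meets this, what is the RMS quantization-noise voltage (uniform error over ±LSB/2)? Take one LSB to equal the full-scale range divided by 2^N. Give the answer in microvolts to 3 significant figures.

400 µV

Range = 1.42 − (-1.42) = 2.84 V.
Required number of levels: 2.84/1.61 mV = 1764.0; smallest N with 2^N ≥ that is 11.
One LSB is 2.84 V / 2048 = 1.3867 mV.
V_rms = LSB/√12 = 400 µV.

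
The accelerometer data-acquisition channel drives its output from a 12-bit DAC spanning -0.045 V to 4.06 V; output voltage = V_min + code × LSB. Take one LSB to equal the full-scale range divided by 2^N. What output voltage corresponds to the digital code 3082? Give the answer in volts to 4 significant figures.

3.044 V

Range = 4.06 − (-0.045) = 4.105 V. LSB = 4.105 V / 2^12.
Output = V_min + (3082/4096) × range = -0.045 + 0.752441 × 4.105 V
      = -0.045 + 3.08877 = 3.04377 V.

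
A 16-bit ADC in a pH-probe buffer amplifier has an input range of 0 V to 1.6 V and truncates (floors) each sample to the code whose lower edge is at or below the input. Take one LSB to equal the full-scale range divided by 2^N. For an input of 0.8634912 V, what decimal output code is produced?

35368

Span = 1.6 V. LSB = 1.6 V / 2^16 ≈ 24.41 µV.
code = ⌊(V_in − V_min)/LSB⌋ = ⌊(V_in − V_min) × 2^16 / range⌋
     = ⌊(0.8634912 − (0)) × 65536 / 1.6⌋ = ⌊0.8634912 × 65536/1.6⌋
     = ⌊35368.600⌋ = 35368.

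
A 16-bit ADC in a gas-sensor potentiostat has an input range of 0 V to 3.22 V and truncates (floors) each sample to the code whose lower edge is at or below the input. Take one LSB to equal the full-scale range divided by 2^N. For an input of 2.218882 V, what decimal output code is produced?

Range is 3.22 V. LSB = 3.22 V / 2^16 ≈ 49.13 µV.
V_in − V_min = 2.218882 − (0) = 2.218882 V.
Divide by LSB: 2.218882 × 65536/3.22 = 45160.4505.
Truncating gives code 45160.

45160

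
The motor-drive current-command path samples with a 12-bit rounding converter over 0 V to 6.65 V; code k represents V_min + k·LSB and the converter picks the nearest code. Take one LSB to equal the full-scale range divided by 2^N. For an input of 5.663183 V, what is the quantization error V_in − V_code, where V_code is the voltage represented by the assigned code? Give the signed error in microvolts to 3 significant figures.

Full-scale range = 6.65 V. LSB = 6.65 V / 2^12 ≈ 1.624 mV.
Position in LSBs: (5.663183 − (0)) × 4096/6.65 = 3488.1801; rounding gives k = 3488.
Reconstructed level: 0 + 3488 × 6.65/4096 V = 5.662890625 V.
e = 5.663183 − (5.662890625) = +292 µV.

+292 µV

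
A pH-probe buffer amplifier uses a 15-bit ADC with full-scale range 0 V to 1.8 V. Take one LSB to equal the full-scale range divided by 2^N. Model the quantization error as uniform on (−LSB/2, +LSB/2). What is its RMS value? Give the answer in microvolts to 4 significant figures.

Span = 1.8 V.
LSB = 1.8 V ÷ 2^15 = 1.8/32768 V = 54.9316 µV.
For a uniform distribution on [−LSB/2, +LSB/2], V_rms = LSB/√12 = 54.9316 µV/3.4641 = 15.86 µV.

15.86 µV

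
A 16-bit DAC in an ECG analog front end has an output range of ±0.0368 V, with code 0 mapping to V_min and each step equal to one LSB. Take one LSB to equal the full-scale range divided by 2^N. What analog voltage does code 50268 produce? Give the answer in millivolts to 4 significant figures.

The full-scale span is 0.0368 − (-0.0368) = 0.0736 V. LSB = 0.0736 V / 2^16.
V_out = -0.0368 + 50268 × (0.0736/65536) V
      = -0.0368 + 0.0564533 = 0.0196533 V.

19.65 mV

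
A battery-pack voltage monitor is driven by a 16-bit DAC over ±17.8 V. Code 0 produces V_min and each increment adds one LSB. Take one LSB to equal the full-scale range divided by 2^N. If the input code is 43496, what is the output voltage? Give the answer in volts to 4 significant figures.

Span: 17.8 V − (-17.8 V) = 35.6 V. LSB = 35.6 V / 2^16.
V_out = -17.8 + 43496 × (35.6/65536) V
      = -17.8 + 23.6276 = 5.82759 V.

5.828 V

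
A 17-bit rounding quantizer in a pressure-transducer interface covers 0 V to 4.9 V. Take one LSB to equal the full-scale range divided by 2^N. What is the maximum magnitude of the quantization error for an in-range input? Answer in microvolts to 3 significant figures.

18.7 µV

V_FS = 4.9 V.
LSB = 4.9 V / 2^17 = 37.384 µV.
Worst-case error for round-to-nearest is half an LSB: 18.7 µV.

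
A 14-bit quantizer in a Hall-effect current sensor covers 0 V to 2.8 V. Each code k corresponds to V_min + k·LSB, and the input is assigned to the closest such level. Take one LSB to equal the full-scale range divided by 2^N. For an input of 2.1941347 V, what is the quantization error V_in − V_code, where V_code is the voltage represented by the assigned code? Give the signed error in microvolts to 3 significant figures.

−30.3 µV

Full-scale range = 2.8 V. LSB = 2.8 V / 2^14 ≈ 170.9 µV.
(V_in − V_min)/LSB = (2.1941347 − (0)) × 16384/2.8 = 12838.8225 → nearest code k = 12839.
V_code = 0 + (12839/16384) × 2.8 = 2.1941650391 V.
V_in − V_code = 2.1941347 − (2.1941650391) = −30.3 µV.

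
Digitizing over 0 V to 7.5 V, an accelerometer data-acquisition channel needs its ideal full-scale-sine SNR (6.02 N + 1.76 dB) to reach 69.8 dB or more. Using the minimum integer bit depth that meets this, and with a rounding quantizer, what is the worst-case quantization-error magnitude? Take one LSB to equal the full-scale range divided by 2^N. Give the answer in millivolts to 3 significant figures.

Range is 7.5 V.
N ≥ (69.8 − 1.76)/6.02 = 11.302 → N_min = 12.
Step size = 7.5/4096 V = 1.8311 mV.
Half an LSB is 0.916 mV.

0.916 mV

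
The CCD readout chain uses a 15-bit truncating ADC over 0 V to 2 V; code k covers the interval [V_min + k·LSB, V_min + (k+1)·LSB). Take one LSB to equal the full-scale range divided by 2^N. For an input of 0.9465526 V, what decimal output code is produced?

V_FS = 2 V. LSB = 2 V / 2^15 ≈ 61.04 µV.
code = ⌊(V_in − V_min)/LSB⌋ = ⌊(V_in − V_min) × 2^15 / range⌋
     = ⌊(0.9465526 − (0)) × 32768 / 2⌋ = ⌊0.9465526 × 32768/2⌋
     = ⌊15508.318⌋ = 15508.

15508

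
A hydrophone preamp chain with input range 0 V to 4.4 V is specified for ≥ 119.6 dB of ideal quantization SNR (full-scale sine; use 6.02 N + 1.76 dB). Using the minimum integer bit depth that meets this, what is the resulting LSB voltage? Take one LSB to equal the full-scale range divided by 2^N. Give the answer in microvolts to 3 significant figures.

4.20 µV

V_FS = 4.4 V.
Solving 6.02 N ≥ 119.6 − 1.76: N ≥ 19.575. Round up → N = 20.
One LSB is 4.4 V / 1048576 = 4.20 µV.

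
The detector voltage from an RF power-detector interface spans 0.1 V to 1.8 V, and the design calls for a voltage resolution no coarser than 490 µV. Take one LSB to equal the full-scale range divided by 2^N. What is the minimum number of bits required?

12 bits

Span: 1.8 V − (0.1 V) = 1.7 V.
Required number of levels: 1.7/490 µV = 3469.4; smallest N with 2^N ≥ that is 12.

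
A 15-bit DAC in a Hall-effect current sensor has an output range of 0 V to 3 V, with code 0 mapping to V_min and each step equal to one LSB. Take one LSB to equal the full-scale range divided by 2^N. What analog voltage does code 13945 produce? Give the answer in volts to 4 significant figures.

1.277 V

V_FS = 3 V. LSB = 3 V / 2^15.
V_out = 0 + 13945 × (3/32768) V
      = 0 V + 1.27670 V = 1.27670 V.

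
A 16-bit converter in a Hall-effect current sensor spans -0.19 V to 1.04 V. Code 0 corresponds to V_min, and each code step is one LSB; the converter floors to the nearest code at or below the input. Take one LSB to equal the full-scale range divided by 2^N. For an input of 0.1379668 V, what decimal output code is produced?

Range = 1.04 − (-0.19) = 1.23 V. LSB = 1.23 V / 2^16 ≈ 18.77 µV.
(V_in − V_min) × 2^16/range = (0.1379668 − (-0.19)) × 65536/1.23 = 17474.498.
Floor → code = 17474.

17474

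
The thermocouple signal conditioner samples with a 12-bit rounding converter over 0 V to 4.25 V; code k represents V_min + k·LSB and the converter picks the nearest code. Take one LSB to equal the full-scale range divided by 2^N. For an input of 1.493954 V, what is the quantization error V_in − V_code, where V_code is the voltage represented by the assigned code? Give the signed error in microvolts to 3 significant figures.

−187 µV

Full-scale range = 4.25 V. LSB = 4.25 V / 2^12 ≈ 1.038 mV.
Position in LSBs: (1.493954 − (0)) × 4096/4.25 = 1439.8201; rounding gives k = 1440.
Reconstructed level: 0 + 1440 × 4.25/4096 V = 1.494140625 V.
V_in − V_code = 1.493954 − (1.494140625) = −187 µV.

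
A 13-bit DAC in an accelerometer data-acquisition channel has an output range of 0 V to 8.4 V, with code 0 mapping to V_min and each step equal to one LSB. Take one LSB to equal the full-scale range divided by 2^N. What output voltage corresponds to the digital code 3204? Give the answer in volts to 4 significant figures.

3.285 V

V_FS = 8.4 V. LSB = 8.4 V / 2^13.
Output = V_min + (3204/8192) × range = 0 + 0.391113 × 8.4 V
      = 0 V + 3.28535 V = 3.28535 V.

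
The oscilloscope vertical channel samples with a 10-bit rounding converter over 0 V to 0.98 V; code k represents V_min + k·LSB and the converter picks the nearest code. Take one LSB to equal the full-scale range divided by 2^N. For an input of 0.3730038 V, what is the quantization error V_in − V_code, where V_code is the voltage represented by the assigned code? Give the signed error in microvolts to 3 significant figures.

−238 µV

Range is 0.98 V. LSB = 0.98 V / 2^10 ≈ 0.9570 mV.
Position in LSBs: (0.3730038 − (0)) × 1024/0.98 = 389.7509; rounding gives k = 390.
V_code = V_min + k × range/2^10 = 0 + 390 × 0.98/1024 = 0.3732421875 V.
e = 0.3730038 − (0.3732421875) = −238 µV.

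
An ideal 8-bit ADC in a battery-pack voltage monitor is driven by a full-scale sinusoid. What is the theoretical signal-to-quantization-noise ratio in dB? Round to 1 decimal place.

For an ideal N-bit converter with full-scale sine input, SNR = 6.02 N + 1.76 dB. SNR = 6.02 × 8 + 1.76 = 48.16 + 1.76 = 49.92 dB.

49.9 dB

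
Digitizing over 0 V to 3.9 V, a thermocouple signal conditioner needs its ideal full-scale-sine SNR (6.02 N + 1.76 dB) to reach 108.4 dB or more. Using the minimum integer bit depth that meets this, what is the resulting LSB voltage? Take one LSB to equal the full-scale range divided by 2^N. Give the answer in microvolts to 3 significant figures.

Span = 3.9 V.
6.02 N + 1.76 ≥ 108.4 gives N ≥ 17.714, so the minimum integer is 18.
One LSB is 3.9 V / 262144 = 14.9 µV.

14.9 µV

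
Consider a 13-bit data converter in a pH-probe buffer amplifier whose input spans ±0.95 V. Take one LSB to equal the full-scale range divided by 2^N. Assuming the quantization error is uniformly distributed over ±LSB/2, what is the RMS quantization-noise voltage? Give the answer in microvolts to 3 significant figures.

67.0 µV

The full-scale span is 0.95 − (-0.95) = 1.9 V.
LSB = 1.9 V ÷ 2^13 = 1.9/8192 V = 231.93 µV.
σ_q = LSB/√12 = 231.93 µV/3.4641 = 67.0 µV.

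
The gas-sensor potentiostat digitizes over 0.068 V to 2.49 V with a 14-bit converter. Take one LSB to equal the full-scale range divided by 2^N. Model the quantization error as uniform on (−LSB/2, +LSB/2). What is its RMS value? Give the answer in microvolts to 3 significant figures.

42.7 µV

Span: 2.49 V − (0.068 V) = 2.422 V.
LSB = 2.422 V / 2^14 = 147.83 µV.
RMS of a uniform error over width LSB is LSB/√12 = 42.7 µV.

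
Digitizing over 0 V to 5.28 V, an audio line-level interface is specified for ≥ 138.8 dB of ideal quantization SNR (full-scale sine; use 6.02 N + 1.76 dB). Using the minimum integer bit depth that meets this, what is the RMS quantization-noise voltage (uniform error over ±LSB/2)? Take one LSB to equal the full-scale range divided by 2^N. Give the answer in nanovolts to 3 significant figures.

182 nV

Span = 5.28 V.
N ≥ (138.8 − 1.76)/6.02 = 22.764 → N_min = 23.
One LSB is 5.28 V / 8388608 = 0.62943 µV.
V_rms = LSB/√12 = 182 nV.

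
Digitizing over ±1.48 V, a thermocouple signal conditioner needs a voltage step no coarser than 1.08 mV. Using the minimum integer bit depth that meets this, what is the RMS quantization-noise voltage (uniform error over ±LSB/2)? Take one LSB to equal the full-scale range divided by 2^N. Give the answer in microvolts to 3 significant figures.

Span: 1.48 V − (-1.48 V) = 2.96 V.
Levels needed ≥ 2.96/1.08 mV = 2741. 2^12 = 4096 suffices, so N_min = 12.
LSB = 2.96 V ÷ 2^12 = 2.96/4096 V = 0.72266 mV.
σ_q = LSB/√12 = 0.72266 mV/3.4641 = 209 µV.

209 µV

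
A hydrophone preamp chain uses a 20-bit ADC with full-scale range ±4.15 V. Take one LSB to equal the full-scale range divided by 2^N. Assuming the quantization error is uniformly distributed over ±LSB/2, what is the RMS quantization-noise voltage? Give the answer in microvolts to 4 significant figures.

2.285 µV

Full-scale range = 4.15 V − (-4.15 V) = 8.3 V.
LSB = 8.3 V ÷ 2^20 = 8.3/1048576 V = 7.91550 µV.
V_rms = LSB/√12 = 7.91550 µV / √12 = 2.285 µV.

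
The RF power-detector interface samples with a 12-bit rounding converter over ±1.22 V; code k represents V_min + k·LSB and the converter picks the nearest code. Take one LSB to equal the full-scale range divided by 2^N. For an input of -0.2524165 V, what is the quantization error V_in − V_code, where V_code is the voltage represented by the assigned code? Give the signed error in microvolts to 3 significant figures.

+162 µV

Span: 1.22 V − (-1.22 V) = 2.44 V. LSB = 2.44 V / 2^12 ≈ 0.5957 mV.
(V_in − V_min)/LSB = (-0.2524165 − (-1.22)) × 4096/2.44 = 1624.2713 → nearest code k = 1624.
Reconstructed level: -1.22 + 1624 × 2.44/4096 V = -0.2525781250 V.
e = -0.2524165 − (-0.2525781250) = +162 µV.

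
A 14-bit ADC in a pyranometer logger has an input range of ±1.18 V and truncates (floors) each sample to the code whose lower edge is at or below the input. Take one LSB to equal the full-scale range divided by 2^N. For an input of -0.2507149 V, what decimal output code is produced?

Span: 1.18 V − (-1.18 V) = 2.36 V. LSB = 2.36 V / 2^14 ≈ 144.0 µV.
(V_in − V_min) × 2^14/range = (-0.2507149 − (-1.18)) × 16384/2.36 = 6451.444.
Floor → code = 6451.

6451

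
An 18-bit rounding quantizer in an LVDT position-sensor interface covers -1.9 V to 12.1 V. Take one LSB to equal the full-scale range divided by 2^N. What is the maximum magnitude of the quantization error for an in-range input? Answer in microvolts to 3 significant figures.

26.7 µV

The full-scale span is 12.1 − (-1.9) = 14 V.
LSB = 14 V / 2^18 = 53.406 µV.
|e|_max = LSB/2 = 26.7 µV.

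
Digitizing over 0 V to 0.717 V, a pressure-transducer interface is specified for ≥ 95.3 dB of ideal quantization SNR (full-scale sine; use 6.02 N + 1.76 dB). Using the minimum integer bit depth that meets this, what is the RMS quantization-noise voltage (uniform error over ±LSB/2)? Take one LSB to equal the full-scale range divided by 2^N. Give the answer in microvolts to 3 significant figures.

3.16 µV

Range is 0.717 V.
6.02 N + 1.76 ≥ 95.3 gives N ≥ 15.538, so the minimum integer is 16.
LSB = 0.717 V / 2^16 = 10.941 µV.
RMS noise = LSB/√12 = 3.16 µV.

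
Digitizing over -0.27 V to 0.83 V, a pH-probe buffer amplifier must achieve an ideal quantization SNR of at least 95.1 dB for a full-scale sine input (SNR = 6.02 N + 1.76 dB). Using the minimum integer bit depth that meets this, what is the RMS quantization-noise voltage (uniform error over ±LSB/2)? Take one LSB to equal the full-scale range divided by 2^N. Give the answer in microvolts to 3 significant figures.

Range = 0.83 − (-0.27) = 1.1 V.
Required N = ⌈(95.1 − 1.76)/6.02⌉ = ⌈15.505⌉ = 16.
Step size = 1.1/65536 V = 16.785 µV.
σ_q = LSB/√12 = 16.785 µV/3.4641 = 4.85 µV.

4.85 µV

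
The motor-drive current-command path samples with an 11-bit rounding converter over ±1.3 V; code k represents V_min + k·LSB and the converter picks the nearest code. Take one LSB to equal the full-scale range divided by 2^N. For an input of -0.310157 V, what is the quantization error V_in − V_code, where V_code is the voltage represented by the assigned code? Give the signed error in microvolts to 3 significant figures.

Range = 1.3 − (-1.3) = 2.6 V. LSB = 2.6 V / 2^11 ≈ 1.270 mV.
(V_in − V_min)/LSB = (-0.310157 − (-1.3)) × 2048/2.6 = 779.6917 → nearest code k = 780.
Reconstructed level: -1.3 + 780 × 2.6/2048 V = -0.3097656250 V.
V_in − V_code = -0.310157 − (-0.3097656250) = −391 µV.

−391 µV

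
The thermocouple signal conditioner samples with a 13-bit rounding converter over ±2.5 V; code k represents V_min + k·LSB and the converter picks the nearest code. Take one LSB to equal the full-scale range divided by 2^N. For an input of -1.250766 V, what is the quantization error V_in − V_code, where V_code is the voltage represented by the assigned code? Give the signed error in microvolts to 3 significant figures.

−156 µV

Full-scale range = 2.5 V − (-2.5 V) = 5 V. LSB = 5 V / 2^13 ≈ 0.6104 mV.
(-1.250766 − (-2.5)) / LSB = 1.249234 × 8192/5 = 2046.7450. Nearest integer: k = 2047.
Reconstructed level: -2.5 + 2047 × 5/8192 V = -1.250610352 V.
V_in − V_code = -1.250766 − (-1.250610352) = −156 µV.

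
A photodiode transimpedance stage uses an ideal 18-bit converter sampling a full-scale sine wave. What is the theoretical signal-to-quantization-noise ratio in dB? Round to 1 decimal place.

For an ideal N-bit converter with full-scale sine input, SNR = 6.02 N + 1.76 dB. SNR = 6.02 × 18 + 1.76 = 108.36 + 1.76 = 110.12 dB.

110.1 dB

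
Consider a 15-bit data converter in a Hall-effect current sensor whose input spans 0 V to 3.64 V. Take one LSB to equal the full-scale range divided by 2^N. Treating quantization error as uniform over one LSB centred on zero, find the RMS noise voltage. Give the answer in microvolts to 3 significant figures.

32.1 µV

Span = 3.64 V.
One LSB is 3.64 V / 32768 = 111.08 µV.
For a uniform distribution on [−LSB/2, +LSB/2], V_rms = LSB/√12 = 111.08 µV/3.4641 = 32.1 µV.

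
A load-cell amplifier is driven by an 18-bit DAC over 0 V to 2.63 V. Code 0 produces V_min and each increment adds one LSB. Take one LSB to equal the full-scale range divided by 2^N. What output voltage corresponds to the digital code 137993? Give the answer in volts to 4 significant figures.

1.384 V

Range is 2.63 V. LSB = 2.63 V / 2^18.
V_out = V_min + code × LSB = 0 V + 137993 × 2.63 V / 262144
      = 0 V + 1.38444 V = 1.38444 V.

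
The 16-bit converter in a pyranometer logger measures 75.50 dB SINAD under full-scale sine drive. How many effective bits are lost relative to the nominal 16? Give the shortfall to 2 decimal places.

3.75 bits

Effective bits = (75.50 − 1.76)/6.02 = 12.2492.
Shortfall = 16 − 12.2492 = 3.7508 bits.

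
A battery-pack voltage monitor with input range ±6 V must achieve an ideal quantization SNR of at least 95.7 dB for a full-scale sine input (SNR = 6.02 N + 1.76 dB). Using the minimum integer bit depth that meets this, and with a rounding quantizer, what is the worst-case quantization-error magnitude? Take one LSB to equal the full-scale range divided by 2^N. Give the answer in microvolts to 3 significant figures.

91.6 µV

The full-scale span is 6 − (-6) = 12 V.
Solving 6.02 N ≥ 95.7 − 1.76: N ≥ 15.605. Round up → N = 16.
Step size = 12/65536 V = 183.11 µV.
Max error for round-to-nearest is LSB/2 = 91.6 µV.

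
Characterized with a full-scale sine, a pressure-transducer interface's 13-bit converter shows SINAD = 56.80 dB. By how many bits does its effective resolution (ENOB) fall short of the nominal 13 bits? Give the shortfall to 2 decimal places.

ENOB = (SINAD − 1.76)/6.02 = (56.80 − 1.76)/6.02 = 9.1429 bits.
13 − 9.1429 = 3.86 bits below nominal.

3.86 bits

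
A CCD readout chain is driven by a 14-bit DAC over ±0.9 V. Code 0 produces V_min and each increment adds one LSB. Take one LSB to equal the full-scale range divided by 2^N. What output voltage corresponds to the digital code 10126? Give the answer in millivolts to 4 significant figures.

212.5 mV

Full-scale range = 0.9 V − (-0.9 V) = 1.8 V. LSB = 1.8 V / 2^14.
Output = V_min + (10126/16384) × range = -0.9 + 0.618042 × 1.8 V
      = -0.9 V + 1.11248 V = 0.212476 V.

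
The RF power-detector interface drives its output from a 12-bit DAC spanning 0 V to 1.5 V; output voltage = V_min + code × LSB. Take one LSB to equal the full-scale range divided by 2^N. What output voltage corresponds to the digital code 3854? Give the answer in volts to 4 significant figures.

Range is 1.5 V. LSB = 1.5 V / 2^12.
Output = V_min + (3854/4096) × range = 0 + 0.940918 × 1.5 V
      = 0 V + 1.41138 V = 1.41138 V.

1.411 V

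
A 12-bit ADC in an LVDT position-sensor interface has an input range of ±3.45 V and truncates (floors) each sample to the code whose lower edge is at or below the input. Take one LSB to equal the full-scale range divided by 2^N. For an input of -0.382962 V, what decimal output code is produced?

The full-scale span is 3.45 − (-3.45) = 6.9 V. LSB = 6.9 V / 2^12 ≈ 1.685 mV.
(V_in − V_min) × 2^12/range = (-0.382962 − (-3.45)) × 4096/6.9 = 1820.665.
Floor → code = 1820.

1820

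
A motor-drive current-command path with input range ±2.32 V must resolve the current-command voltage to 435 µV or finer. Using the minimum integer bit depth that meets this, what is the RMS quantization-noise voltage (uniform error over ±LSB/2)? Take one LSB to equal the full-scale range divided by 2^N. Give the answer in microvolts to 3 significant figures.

81.8 µV

Span: 2.32 V − (-2.32 V) = 4.64 V.
Need 2^N ≥ 4.64 V / 435 µV = 10670 → N_min = 14.
LSB = 4.64 V ÷ 2^14 = 4.64/16384 V = 283.20 µV.
σ_q = LSB/√12 = 283.20 µV/3.4641 = 81.8 µV.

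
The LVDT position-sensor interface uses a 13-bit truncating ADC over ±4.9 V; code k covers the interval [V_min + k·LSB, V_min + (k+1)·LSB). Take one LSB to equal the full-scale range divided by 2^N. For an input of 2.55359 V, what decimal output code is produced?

6230

Full-scale range = 4.9 V − (-4.9 V) = 9.8 V. LSB = 9.8 V / 2^13 ≈ 1.196 mV.
(V_in − V_min) × 2^13/range = (2.55359 − (-4.9)) × 8192/9.8 = 6230.593.
Floor → code = 6230.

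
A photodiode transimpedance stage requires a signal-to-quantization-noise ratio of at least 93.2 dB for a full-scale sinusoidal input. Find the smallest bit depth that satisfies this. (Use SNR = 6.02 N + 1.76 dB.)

16 bits

N ≥ (93.2 − 1.76)/6.02 = 15.189 → N_min = 16.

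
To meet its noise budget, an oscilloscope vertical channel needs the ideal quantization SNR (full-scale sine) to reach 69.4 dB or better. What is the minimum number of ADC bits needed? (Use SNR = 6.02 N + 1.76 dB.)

6.02 N + 1.76 ≥ 69.4 gives N ≥ 11.236, so the minimum integer is 12.

12 bits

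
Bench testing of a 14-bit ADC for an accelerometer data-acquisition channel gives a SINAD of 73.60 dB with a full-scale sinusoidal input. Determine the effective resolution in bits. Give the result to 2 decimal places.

11.93 bits

ENOB = (SINAD − 1.76) / 6.02 = (73.60 − 1.76) / 6.02 = 71.84 / 6.02 = 11.9336.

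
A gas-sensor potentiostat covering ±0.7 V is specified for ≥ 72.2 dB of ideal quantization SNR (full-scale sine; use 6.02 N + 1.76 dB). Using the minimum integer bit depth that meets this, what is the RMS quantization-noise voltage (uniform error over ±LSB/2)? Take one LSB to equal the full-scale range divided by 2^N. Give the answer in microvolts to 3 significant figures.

98.7 µV

Range = 0.7 − (-0.7) = 1.4 V.
Solving 6.02 N ≥ 72.2 − 1.76: N ≥ 11.701. Round up → N = 12.
LSB = 1.4 V / 2^12 = 341.80 µV.
σ_q = LSB/√12 = 341.80 µV/3.4641 = 98.7 µV.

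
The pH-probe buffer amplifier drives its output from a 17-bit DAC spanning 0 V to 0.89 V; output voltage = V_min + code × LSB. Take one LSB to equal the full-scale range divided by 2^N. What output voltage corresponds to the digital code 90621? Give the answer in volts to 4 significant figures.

Span = 0.89 V. LSB = 0.89 V / 2^17.
Output = V_min + (90621/131072) × range = 0 + 0.691383 × 0.89 V
      = 0 V + 0.615331 V = 0.615331 V.

0.6153 V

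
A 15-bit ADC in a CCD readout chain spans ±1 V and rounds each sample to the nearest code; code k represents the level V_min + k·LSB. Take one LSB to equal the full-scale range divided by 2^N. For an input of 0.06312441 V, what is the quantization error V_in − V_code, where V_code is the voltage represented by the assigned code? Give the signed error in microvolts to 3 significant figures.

Range = 1 − (-1) = 2 V. LSB = 2 V / 2^15 ≈ 61.04 µV.
(V_in − V_min)/LSB = (0.06312441 − (-1)) × 32768/2 = 17418.2303 → nearest code k = 17418.
Reconstructed level: -1 + 17418 × 2/32768 V = 0.063110351563 V.
Error = V_in − V_code = 0.06312441 − (0.063110351563) = +14.1 µV.

+14.1 µV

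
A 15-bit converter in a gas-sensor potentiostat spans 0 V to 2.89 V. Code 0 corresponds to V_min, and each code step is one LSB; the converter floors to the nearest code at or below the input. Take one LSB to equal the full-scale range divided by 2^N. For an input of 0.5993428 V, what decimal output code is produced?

6795

V_FS = 2.89 V. LSB = 2.89 V / 2^15 ≈ 88.20 µV.
code = ⌊(V_in − V_min)/LSB⌋ = ⌊(V_in − V_min) × 2^15 / range⌋
     = ⌊(0.5993428 − (0)) × 32768 / 2.89⌋ = ⌊0.5993428 × 32768/2.89⌋
     = ⌊6795.593⌋ = 6795.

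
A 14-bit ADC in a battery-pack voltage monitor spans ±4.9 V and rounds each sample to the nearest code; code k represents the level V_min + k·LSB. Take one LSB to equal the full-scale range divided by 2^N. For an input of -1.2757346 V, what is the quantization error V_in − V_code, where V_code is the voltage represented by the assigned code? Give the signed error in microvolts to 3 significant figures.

The full-scale span is 4.9 − (-4.9) = 9.8 V. LSB = 9.8 V / 2^14 ≈ 0.5981 mV.
(V_in − V_min)/LSB = (-1.2757346 − (-4.9)) × 16384/9.8 = 6059.1800 → nearest code k = 6059.
V_code = -4.9 + (6059/16384) × 9.8 = -1.2758422852 V.
e = -1.2757346 − (-1.2758422852) = +108 µV.

+108 µV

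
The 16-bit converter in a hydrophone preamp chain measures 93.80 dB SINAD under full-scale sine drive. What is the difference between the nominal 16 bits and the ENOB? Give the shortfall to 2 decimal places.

Effective bits = (93.80 − 1.76)/6.02 = 15.2890.
Shortfall = 16 − 15.2890 = 0.7110 bits.

0.71 bits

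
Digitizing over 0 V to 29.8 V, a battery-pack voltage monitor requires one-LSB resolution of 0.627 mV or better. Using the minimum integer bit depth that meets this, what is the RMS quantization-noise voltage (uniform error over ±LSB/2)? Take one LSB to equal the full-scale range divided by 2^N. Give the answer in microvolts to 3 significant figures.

131 µV

Span = 29.8 V.
Need 2^N ≥ 29.8 V / 0.627 mV = 47530 → N_min = 16.
One LSB is 29.8 V / 65536 = 454.71 µV.
RMS noise = LSB/√12 = 131 µV.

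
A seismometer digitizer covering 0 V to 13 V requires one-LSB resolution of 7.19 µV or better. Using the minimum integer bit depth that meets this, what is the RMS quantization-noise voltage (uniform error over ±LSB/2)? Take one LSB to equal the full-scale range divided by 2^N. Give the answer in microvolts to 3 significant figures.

Span = 13 V.
Need 2^N ≥ 13 V / 7.19 µV = 1.808e6 → N_min = 21.
LSB = 13 V / 2^21 = 6.1989 µV.
RMS noise = LSB/√12 = 1.79 µV.

1.79 µV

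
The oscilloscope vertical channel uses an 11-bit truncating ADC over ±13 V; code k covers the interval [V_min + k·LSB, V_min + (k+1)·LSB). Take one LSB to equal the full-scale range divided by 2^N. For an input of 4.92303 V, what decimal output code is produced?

1411

Full-scale range = 13 V − (-13 V) = 26 V. LSB = 26 V / 2^11 ≈ 12.70 mV.
V_in − V_min = 4.92303 − (-13) = 17.92303 V.
Divide by LSB: 17.92303 × 2048/26 = 1411.7833.
Truncating gives code 1411.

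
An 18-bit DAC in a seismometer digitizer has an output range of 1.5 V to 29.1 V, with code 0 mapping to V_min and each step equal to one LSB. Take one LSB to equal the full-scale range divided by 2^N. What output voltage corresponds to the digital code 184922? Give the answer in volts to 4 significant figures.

Span: 29.1 V − (1.5 V) = 27.6 V. LSB = 27.6 V / 2^18.
V_out = V_min + code × LSB = 1.5 V + 184922 × 27.6 V / 262144
      = 1.5 V + 19.4696 V = 20.9696 V.

20.97 V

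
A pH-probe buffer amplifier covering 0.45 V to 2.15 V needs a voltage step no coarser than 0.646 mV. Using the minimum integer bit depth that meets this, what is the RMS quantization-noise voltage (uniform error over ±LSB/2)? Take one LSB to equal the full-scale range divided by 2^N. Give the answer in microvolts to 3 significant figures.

Span: 2.15 V − (0.45 V) = 1.7 V.
1.7 V / 0.646 mV = 2632. Since 2^11 = 2048 and 2^12 = 4096, N = 12.
One LSB is 1.7 V / 4096 = 415.04 µV.
RMS noise = LSB/√12 = 120 µV.

120 µV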